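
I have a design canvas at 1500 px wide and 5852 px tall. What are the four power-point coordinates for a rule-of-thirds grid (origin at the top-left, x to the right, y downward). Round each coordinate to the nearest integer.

One third of 1500 is 500; one third of 5852 is 1950.67.
Vertical third lines at x = 500 and x = 1000; horizontal third lines at y = 1951 and y = 3901.

(500, 1951), (1000, 1951), (500, 3901), (1000, 3901)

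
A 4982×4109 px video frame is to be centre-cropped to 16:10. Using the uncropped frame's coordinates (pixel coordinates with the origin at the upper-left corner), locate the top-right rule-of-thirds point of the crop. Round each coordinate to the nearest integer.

x = 3321 px, y = 1536 px

4982/4109 < 16/10, so the 16:10 crop keeps the full width 4982 and trims height to 4982 × 10/16 = 3113.75 px.
Top offset = (4109 − 3113.75)/2 = 497.62 px; left offset = 0.
Top-right is two-thirds across and one-third down within the crop:
x = 0.00 + 2 × 4982.00/3 ≈ 3321; y = 497.62 + 1 × 3113.75/3 ≈ 1536.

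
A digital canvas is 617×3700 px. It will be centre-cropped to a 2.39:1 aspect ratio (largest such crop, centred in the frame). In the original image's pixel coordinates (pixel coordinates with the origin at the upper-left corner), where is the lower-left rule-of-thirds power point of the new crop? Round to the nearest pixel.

617/3700 < 2.39/1, so the 2.39:1 crop keeps the full width 617 and trims height to 617 × 1/2.39 = 258.16 px.
Top offset = (3700 − 258.16)/2 = 1720.92 px; left offset = 0.
Lower-left is one-third across and two-thirds down within the crop:
x = 0.00 + 1 × 617.00/3 ≈ 206; y = 1720.92 + 2 × 258.16/3 ≈ 1893.

(206, 1893)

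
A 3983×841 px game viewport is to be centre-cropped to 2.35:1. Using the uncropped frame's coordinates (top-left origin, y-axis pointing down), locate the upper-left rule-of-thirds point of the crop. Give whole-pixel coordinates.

(1662, 280)

3983/841 > 2.35/1, so the 2.35:1 crop keeps the full height 841 and trims width to 841 × 2.35/1 = 1976.35 px.
Left offset = (3983 − 1976.35)/2 = 1003.32 px; top offset = 0.
Upper-left is one-third across and one-third down within the crop:
x = 1003.32 + 1 × 1976.35/3 ≈ 1662; y = 0.00 + 1 × 841.00/3 ≈ 280.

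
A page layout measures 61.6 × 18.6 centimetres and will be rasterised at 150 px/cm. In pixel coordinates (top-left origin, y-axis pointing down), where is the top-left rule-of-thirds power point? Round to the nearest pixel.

In pixels the canvas is 61.6 × 150 = 9240 wide and 18.6 × 150 = 2790 tall.
The top-left point is one-third across and one-third down:
x = 1 × 9240/3 ≈ 3080; y = 1 × 2790/3 ≈ 930.

(3080, 930)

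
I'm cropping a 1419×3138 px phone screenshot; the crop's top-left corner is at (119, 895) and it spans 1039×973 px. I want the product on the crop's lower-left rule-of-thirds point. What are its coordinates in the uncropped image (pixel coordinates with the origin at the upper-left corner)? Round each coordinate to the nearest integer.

One third of the crop width 1039 is 346.33 px.
One third of the crop height 973 is 324.33 px.
The lower-left point is one-third across and two-thirds down within the crop:
x = 119 + 1 × 346.33 ≈ 465; y = 895 + 2 × 324.33 ≈ 1544.

(465, 1544)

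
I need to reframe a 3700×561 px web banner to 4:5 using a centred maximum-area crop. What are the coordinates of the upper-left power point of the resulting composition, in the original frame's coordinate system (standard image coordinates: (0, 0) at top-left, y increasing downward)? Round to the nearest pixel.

x = 1775 px, y = 187 px

3700/561 > 4/5, so the 4:5 crop keeps the full height 561 and trims width to 561 × 4/5 = 448.80 px.
Left offset = (3700 − 448.80)/2 = 1625.60 px; top offset = 0.
Upper-left is one-third across and one-third down within the crop:
x = 1625.60 + 1 × 448.80/3 ≈ 1775; y = 0.00 + 1 × 561.00/3 ≈ 187.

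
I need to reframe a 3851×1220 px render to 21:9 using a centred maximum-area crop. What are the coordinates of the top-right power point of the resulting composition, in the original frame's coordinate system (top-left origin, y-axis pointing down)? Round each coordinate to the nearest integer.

3851/1220 > 21/9, so the 21:9 crop keeps the full height 1220 and trims width to 1220 × 21/9 = 2846.67 px.
Left offset = (3851 − 2846.67)/2 = 502.17 px; top offset = 0.
Top-right is two-thirds across and one-third down within the crop:
x = 502.17 + 2 × 2846.67/3 ≈ 2400; y = 0.00 + 1 × 1220.00/3 ≈ 407.

(2400, 407)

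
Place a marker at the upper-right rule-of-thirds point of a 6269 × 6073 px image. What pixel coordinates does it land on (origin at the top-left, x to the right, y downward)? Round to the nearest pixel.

(4179, 2024)

The upper-right point sits two-thirds of the way across and one-third of the way down.
x = 2 × 6269/3 ≈ 4179; y = 1 × 6073/3 ≈ 2024.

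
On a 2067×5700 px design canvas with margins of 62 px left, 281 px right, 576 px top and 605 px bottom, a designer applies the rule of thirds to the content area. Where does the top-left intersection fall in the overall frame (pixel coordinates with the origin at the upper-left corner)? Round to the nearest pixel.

x = 637 px, y = 2082 px

Content width = 2067 − 62 − 281 = 1724 px; content height = 5700 − 576 − 605 = 4519 px.
Top-left is one-third across and one-third down within the content area.
x = 62 + 1 × 1724/3 = 62 + 574.67 ≈ 637
y = 576 + 1 × 4519/3 = 576 + 1506.33 ≈ 2082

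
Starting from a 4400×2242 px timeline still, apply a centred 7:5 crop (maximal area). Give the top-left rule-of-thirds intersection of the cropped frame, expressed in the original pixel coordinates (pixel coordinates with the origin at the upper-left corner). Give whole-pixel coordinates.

4400/2242 > 7/5, so the 7:5 crop keeps the full height 2242 and trims width to 2242 × 7/5 = 3138.80 px.
Left offset = (4400 − 3138.80)/2 = 630.60 px; top offset = 0.
Top-left is one-third across and one-third down within the crop:
x = 630.60 + 1 × 3138.80/3 ≈ 1677; y = 0.00 + 1 × 2242.00/3 ≈ 747.

(1677, 747)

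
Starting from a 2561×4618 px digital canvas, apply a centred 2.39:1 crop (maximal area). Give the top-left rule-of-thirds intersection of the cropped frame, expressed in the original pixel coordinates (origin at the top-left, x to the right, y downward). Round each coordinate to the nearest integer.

(854, 2130)

2561/4618 < 2.39/1, so the 2.39:1 crop keeps the full width 2561 and trims height to 2561 × 1/2.39 = 1071.55 px.
Top offset = (4618 − 1071.55)/2 = 1773.23 px; left offset = 0.
Top-left is one-third across and one-third down within the crop:
x = 0.00 + 1 × 2561.00/3 ≈ 854; y = 1773.23 + 1 × 1071.55/3 ≈ 2130.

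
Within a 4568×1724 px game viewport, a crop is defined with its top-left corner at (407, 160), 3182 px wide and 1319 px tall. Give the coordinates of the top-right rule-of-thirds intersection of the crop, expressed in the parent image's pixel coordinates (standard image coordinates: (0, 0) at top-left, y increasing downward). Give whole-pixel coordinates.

(2528, 600)

One third of the crop width 3182 is 1060.67 px.
One third of the crop height 1319 is 439.67 px.
The top-right point is two-thirds across and one-third down within the crop:
x = 407 + 2 × 1060.67 ≈ 2528; y = 160 + 1 × 439.67 ≈ 600.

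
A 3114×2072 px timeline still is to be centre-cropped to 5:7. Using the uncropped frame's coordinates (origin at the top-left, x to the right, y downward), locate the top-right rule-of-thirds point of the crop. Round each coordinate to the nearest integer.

3114/2072 > 5/7, so the 5:7 crop keeps the full height 2072 and trims width to 2072 × 5/7 = 1480.00 px.
Left offset = (3114 − 1480.00)/2 = 817.00 px; top offset = 0.
Top-right is two-thirds across and one-third down within the crop:
x = 817.00 + 2 × 1480.00/3 ≈ 1804; y = 0.00 + 1 × 2072.00/3 ≈ 691.

(1804, 691)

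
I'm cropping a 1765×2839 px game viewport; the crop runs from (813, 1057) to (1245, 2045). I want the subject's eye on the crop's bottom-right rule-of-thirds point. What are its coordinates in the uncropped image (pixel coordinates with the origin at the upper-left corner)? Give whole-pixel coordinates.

(1101, 1716)

Crop width = 1245 − 813 = 432 px; one third is 144.00 px.
Crop height = 2045 − 1057 = 988 px; one third is 329.33 px.
The bottom-right point is two-thirds across and two-thirds down within the crop:
x = 813 + 2 × 144.00 ≈ 1101; y = 1057 + 2 × 329.33 ≈ 1716.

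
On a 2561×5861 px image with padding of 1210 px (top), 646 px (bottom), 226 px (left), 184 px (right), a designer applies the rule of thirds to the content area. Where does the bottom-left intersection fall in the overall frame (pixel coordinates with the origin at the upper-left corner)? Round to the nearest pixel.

Content width = 2561 − 226 − 184 = 2151 px; content height = 5861 − 1210 − 646 = 4005 px.
Bottom-left is one-third across and two-thirds down within the content area.
x = 226 + 1 × 2151/3 = 226 + 717.00 ≈ 943
y = 1210 + 2 × 4005/3 = 1210 + 2670.00 ≈ 3880

(943, 3880)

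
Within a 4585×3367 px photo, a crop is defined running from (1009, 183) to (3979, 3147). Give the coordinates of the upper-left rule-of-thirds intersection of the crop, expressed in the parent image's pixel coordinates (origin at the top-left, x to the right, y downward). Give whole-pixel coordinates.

Crop width = 3979 − 1009 = 2970 px; one third is 990.00 px.
Crop height = 3147 − 183 = 2964 px; one third is 988.00 px.
The upper-left point is one-third across and one-third down within the crop:
x = 1009 + 1 × 990.00 ≈ 1999; y = 183 + 1 × 988.00 ≈ 1171.

x = 1999 px, y = 1171 px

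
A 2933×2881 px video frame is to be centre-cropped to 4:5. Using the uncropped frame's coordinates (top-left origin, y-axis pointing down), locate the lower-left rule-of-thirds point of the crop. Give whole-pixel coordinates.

(1082, 1921)

2933/2881 > 4/5, so the 4:5 crop keeps the full height 2881 and trims width to 2881 × 4/5 = 2304.80 px.
Left offset = (2933 − 2304.80)/2 = 314.10 px; top offset = 0.
Lower-left is one-third across and two-thirds down within the crop:
x = 314.10 + 1 × 2304.80/3 ≈ 1082; y = 0.00 + 2 × 2881.00/3 ≈ 1921.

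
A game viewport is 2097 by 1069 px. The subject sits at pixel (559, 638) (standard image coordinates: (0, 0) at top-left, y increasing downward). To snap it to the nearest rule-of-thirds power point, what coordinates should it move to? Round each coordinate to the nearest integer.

(699, 713)

Third lines: x ∈ {699, 1398}, y ∈ {356, 713}.
559 is closer to x = 699; 638 is closer to y = 713.
So the nearest intersection is the lower-left power point.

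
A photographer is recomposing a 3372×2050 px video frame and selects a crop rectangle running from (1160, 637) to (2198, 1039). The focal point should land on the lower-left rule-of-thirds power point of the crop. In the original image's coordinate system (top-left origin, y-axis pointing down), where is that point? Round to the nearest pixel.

x = 1506 px, y = 905 px

Crop width = 2198 − 1160 = 1038 px; one third is 346.00 px.
Crop height = 1039 − 637 = 402 px; one third is 134.00 px.
The lower-left point is one-third across and two-thirds down within the crop:
x = 1160 + 1 × 346.00 ≈ 1506; y = 637 + 2 × 134.00 ≈ 905.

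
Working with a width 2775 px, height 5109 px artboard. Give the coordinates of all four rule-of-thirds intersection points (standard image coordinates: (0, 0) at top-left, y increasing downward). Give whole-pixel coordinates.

One third of 2775 is 925; one third of 5109 is 1703.
Vertical third lines at x = 925 and x = 1850; horizontal third lines at y = 1703 and y = 3406.

(925, 1703), (1850, 1703), (925, 3406), (1850, 3406)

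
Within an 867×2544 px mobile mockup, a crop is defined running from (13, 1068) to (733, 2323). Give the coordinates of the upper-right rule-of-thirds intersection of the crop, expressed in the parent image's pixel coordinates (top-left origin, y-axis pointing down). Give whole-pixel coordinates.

(493, 1486)

Crop width = 733 − 13 = 720 px; one third is 240.00 px.
Crop height = 2323 − 1068 = 1255 px; one third is 418.33 px.
The upper-right point is two-thirds across and one-third down within the crop:
x = 13 + 2 × 240.00 ≈ 493; y = 1068 + 1 × 418.33 ≈ 1486.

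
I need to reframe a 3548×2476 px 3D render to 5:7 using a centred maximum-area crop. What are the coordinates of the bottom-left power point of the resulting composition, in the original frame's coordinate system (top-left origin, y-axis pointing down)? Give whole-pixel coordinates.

3548/2476 > 5/7, so the 5:7 crop keeps the full height 2476 and trims width to 2476 × 5/7 = 1768.57 px.
Left offset = (3548 − 1768.57)/2 = 889.71 px; top offset = 0.
Bottom-left is one-third across and two-thirds down within the crop:
x = 889.71 + 1 × 1768.57/3 ≈ 1479; y = 0.00 + 2 × 2476.00/3 ≈ 1651.

x = 1479 px, y = 1651 px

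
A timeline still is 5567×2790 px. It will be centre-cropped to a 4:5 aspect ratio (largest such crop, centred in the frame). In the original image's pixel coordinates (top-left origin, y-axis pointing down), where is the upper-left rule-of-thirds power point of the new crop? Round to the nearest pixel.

5567/2790 > 4/5, so the 4:5 crop keeps the full height 2790 and trims width to 2790 × 4/5 = 2232.00 px.
Left offset = (5567 − 2232.00)/2 = 1667.50 px; top offset = 0.
Upper-left is one-third across and one-third down within the crop:
x = 1667.50 + 1 × 2232.00/3 ≈ 2412; y = 0.00 + 1 × 2790.00/3 ≈ 930.

x = 2412 px, y = 930 px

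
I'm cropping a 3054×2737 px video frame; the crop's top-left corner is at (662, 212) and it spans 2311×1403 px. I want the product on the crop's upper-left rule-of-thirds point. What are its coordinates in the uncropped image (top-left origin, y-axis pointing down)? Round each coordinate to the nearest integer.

(1432, 680)

One third of the crop width 2311 is 770.33 px.
One third of the crop height 1403 is 467.67 px.
The upper-left point is one-third across and one-third down within the crop:
x = 662 + 1 × 770.33 ≈ 1432; y = 212 + 1 × 467.67 ≈ 680.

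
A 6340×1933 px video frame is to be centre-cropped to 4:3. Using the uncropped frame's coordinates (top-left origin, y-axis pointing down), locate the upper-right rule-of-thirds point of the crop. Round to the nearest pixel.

6340/1933 > 4/3, so the 4:3 crop keeps the full height 1933 and trims width to 1933 × 4/3 = 2577.33 px.
Left offset = (6340 − 2577.33)/2 = 1881.33 px; top offset = 0.
Upper-right is two-thirds across and one-third down within the crop:
x = 1881.33 + 2 × 2577.33/3 ≈ 3600; y = 0.00 + 1 × 1933.00/3 ≈ 644.

x = 3600 px, y = 644 px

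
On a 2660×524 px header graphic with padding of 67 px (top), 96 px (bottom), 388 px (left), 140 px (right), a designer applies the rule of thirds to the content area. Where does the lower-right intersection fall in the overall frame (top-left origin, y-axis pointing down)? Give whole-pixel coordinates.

Content width = 2660 − 388 − 140 = 2132 px; content height = 524 − 67 − 96 = 361 px.
Lower-right is two-thirds across and two-thirds down within the content area.
x = 388 + 2 × 2132/3 = 388 + 1421.33 ≈ 1809
y = 67 + 2 × 361/3 = 67 + 240.67 ≈ 308

(1809, 308)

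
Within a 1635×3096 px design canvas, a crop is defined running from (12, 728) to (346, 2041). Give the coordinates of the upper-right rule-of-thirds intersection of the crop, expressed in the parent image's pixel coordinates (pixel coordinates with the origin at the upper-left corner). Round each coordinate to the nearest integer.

x = 235 px, y = 1166 px

Crop width = 346 − 12 = 334 px; one third is 111.33 px.
Crop height = 2041 − 728 = 1313 px; one third is 437.67 px.
The upper-right point is two-thirds across and one-third down within the crop:
x = 12 + 2 × 111.33 ≈ 235; y = 728 + 1 × 437.67 ≈ 1166.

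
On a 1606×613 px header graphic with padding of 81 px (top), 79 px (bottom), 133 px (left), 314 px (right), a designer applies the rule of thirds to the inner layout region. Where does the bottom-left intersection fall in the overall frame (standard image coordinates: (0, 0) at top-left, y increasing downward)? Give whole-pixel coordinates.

(519, 383)

Content width = 1606 − 133 − 314 = 1159 px; content height = 613 − 81 − 79 = 453 px.
Bottom-left is one-third across and two-thirds down within the inner layout region.
x = 133 + 1 × 1159/3 = 133 + 386.33 ≈ 519
y = 81 + 2 × 453/3 = 81 + 302.00 ≈ 383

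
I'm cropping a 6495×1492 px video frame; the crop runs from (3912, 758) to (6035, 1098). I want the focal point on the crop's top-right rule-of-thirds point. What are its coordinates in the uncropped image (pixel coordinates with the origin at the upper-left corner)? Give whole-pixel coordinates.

x = 5327 px, y = 871 px

Crop width = 6035 − 3912 = 2123 px; one third is 707.67 px.
Crop height = 1098 − 758 = 340 px; one third is 113.33 px.
The top-right point is two-thirds across and one-third down within the crop:
x = 3912 + 2 × 707.67 ≈ 5327; y = 758 + 1 × 113.33 ≈ 871.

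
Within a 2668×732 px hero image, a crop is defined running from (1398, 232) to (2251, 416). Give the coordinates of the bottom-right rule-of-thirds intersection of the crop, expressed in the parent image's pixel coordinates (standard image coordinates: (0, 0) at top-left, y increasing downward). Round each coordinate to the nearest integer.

Crop width = 2251 − 1398 = 853 px; one third is 284.33 px.
Crop height = 416 − 232 = 184 px; one third is 61.33 px.
The bottom-right point is two-thirds across and two-thirds down within the crop:
x = 1398 + 2 × 284.33 ≈ 1967; y = 232 + 2 × 61.33 ≈ 355.

x = 1967 px, y = 355 px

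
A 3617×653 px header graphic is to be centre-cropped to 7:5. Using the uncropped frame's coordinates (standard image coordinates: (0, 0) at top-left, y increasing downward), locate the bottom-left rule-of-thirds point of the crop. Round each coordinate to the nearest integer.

x = 1656 px, y = 435 px

3617/653 > 7/5, so the 7:5 crop keeps the full height 653 and trims width to 653 × 7/5 = 914.20 px.
Left offset = (3617 − 914.20)/2 = 1351.40 px; top offset = 0.
Bottom-left is one-third across and two-thirds down within the crop:
x = 1351.40 + 1 × 914.20/3 ≈ 1656; y = 0.00 + 2 × 653.00/3 ≈ 435.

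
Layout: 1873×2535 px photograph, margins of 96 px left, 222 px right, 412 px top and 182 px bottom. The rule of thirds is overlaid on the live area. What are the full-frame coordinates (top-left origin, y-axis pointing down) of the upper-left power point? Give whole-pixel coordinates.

(614, 1059)

Content width = 1873 − 96 − 222 = 1555 px; content height = 2535 − 412 − 182 = 1941 px.
Upper-left is one-third across and one-third down within the live area.
x = 96 + 1 × 1555/3 = 96 + 518.33 ≈ 614
y = 412 + 1 × 1941/3 = 412 + 647.00 ≈ 1059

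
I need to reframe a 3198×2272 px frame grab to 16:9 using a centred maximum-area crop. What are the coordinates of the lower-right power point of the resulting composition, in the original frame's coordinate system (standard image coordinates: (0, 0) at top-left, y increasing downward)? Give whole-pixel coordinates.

3198/2272 < 16/9, so the 16:9 crop keeps the full width 3198 and trims height to 3198 × 9/16 = 1798.88 px.
Top offset = (2272 − 1798.88)/2 = 236.56 px; left offset = 0.
Lower-right is two-thirds across and two-thirds down within the crop:
x = 0.00 + 2 × 3198.00/3 ≈ 2132; y = 236.56 + 2 × 1798.88/3 ≈ 1436.

(2132, 1436)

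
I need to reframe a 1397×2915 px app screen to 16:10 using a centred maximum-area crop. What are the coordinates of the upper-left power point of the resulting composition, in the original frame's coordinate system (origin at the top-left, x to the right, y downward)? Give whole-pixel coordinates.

x = 466 px, y = 1312 px

1397/2915 < 16/10, so the 16:10 crop keeps the full width 1397 and trims height to 1397 × 10/16 = 873.12 px.
Top offset = (2915 − 873.12)/2 = 1020.94 px; left offset = 0.
Upper-left is one-third across and one-third down within the crop:
x = 0.00 + 1 × 1397.00/3 ≈ 466; y = 1020.94 + 1 × 873.12/3 ≈ 1312.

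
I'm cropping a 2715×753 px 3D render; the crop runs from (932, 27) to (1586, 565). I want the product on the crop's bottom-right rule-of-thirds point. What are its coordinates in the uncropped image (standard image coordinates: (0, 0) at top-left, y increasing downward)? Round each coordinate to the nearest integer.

x = 1368 px, y = 386 px

Crop width = 1586 − 932 = 654 px; one third is 218.00 px.
Crop height = 565 − 27 = 538 px; one third is 179.33 px.
The bottom-right point is two-thirds across and two-thirds down within the crop:
x = 932 + 2 × 218.00 ≈ 1368; y = 27 + 2 × 179.33 ≈ 386.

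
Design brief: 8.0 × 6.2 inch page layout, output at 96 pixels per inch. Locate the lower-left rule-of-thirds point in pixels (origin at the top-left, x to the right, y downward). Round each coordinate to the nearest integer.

x = 256 px, y = 397 px

In pixels the canvas is 8.0 × 96 = 768 wide and 6.2 × 96 = 595.2 tall.
The lower-left point is one-third across and two-thirds down:
x = 1 × 768/3 ≈ 256; y = 2 × 595.2/3 ≈ 397.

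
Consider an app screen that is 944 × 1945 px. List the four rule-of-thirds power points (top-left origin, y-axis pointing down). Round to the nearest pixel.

(315, 648), (629, 648), (315, 1297), (629, 1297)

One third of 944 is 314.67; one third of 1945 is 648.33.
Vertical third lines at x = 315 and x = 629; horizontal third lines at y = 648 and y = 1297.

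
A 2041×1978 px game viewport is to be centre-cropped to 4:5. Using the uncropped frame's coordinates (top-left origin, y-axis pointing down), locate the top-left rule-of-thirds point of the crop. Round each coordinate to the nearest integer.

2041/1978 > 4/5, so the 4:5 crop keeps the full height 1978 and trims width to 1978 × 4/5 = 1582.40 px.
Left offset = (2041 − 1582.40)/2 = 229.30 px; top offset = 0.
Top-left is one-third across and one-third down within the crop:
x = 229.30 + 1 × 1582.40/3 ≈ 757; y = 0.00 + 1 × 1978.00/3 ≈ 659.

(757, 659)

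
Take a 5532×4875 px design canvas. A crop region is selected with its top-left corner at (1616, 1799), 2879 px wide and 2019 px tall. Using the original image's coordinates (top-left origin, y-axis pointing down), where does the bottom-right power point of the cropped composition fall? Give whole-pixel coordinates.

x = 3535 px, y = 3145 px

One third of the crop width 2879 is 959.67 px.
One third of the crop height 2019 is 673.00 px.
The bottom-right point is two-thirds across and two-thirds down within the crop:
x = 1616 + 2 × 959.67 ≈ 3535; y = 1799 + 2 × 673.00 ≈ 3145.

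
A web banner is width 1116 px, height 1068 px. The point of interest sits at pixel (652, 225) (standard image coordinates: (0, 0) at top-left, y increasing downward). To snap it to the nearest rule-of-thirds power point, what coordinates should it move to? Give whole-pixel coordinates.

(744, 356)

Third lines: x ∈ {372, 744}, y ∈ {356, 712}.
652 is closer to x = 744; 225 is closer to y = 356.
So the nearest intersection is the upper-right power point.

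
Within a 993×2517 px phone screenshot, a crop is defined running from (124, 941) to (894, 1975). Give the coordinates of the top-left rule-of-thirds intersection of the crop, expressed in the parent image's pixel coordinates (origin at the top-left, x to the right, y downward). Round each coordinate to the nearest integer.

Crop width = 894 − 124 = 770 px; one third is 256.67 px.
Crop height = 1975 − 941 = 1034 px; one third is 344.67 px.
The top-left point is one-third across and one-third down within the crop:
x = 124 + 1 × 256.67 ≈ 381; y = 941 + 1 × 344.67 ≈ 1286.

x = 381 px, y = 1286 px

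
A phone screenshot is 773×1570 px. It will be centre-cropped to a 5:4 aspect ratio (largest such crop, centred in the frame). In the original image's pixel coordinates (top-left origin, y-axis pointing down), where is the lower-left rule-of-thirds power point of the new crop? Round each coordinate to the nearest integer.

(258, 888)

773/1570 < 5/4, so the 5:4 crop keeps the full width 773 and trims height to 773 × 4/5 = 618.40 px.
Top offset = (1570 − 618.40)/2 = 475.80 px; left offset = 0.
Lower-left is one-third across and two-thirds down within the crop:
x = 0.00 + 1 × 773.00/3 ≈ 258; y = 475.80 + 2 × 618.40/3 ≈ 888.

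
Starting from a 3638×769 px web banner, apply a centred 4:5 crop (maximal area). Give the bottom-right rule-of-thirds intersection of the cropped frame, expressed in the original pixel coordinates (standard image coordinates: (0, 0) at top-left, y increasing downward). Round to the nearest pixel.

x = 1922 px, y = 513 px

3638/769 > 4/5, so the 4:5 crop keeps the full height 769 and trims width to 769 × 4/5 = 615.20 px.
Left offset = (3638 − 615.20)/2 = 1511.40 px; top offset = 0.
Bottom-right is two-thirds across and two-thirds down within the crop:
x = 1511.40 + 2 × 615.20/3 ≈ 1922; y = 0.00 + 2 × 769.00/3 ≈ 513.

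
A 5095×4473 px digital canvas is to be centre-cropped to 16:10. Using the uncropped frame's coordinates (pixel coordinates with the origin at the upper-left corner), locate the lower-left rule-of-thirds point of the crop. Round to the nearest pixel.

x = 1698 px, y = 2767 px

5095/4473 < 16/10, so the 16:10 crop keeps the full width 5095 and trims height to 5095 × 10/16 = 3184.38 px.
Top offset = (4473 − 3184.38)/2 = 644.31 px; left offset = 0.
Lower-left is one-third across and two-thirds down within the crop:
x = 0.00 + 1 × 5095.00/3 ≈ 1698; y = 644.31 + 2 × 3184.38/3 ≈ 2767.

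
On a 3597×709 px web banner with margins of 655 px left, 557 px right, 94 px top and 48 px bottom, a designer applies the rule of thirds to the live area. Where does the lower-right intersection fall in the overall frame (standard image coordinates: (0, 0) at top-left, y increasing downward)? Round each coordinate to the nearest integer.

(2245, 472)

Content width = 3597 − 655 − 557 = 2385 px; content height = 709 − 94 − 48 = 567 px.
Lower-right is two-thirds across and two-thirds down within the live area.
x = 655 + 2 × 2385/3 = 655 + 1590.00 ≈ 2245
y = 94 + 2 × 567/3 = 94 + 378.00 ≈ 472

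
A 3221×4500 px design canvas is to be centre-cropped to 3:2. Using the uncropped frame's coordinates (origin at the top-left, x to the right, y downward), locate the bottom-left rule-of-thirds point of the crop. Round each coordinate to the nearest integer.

3221/4500 < 3/2, so the 3:2 crop keeps the full width 3221 and trims height to 3221 × 2/3 = 2147.33 px.
Top offset = (4500 − 2147.33)/2 = 1176.33 px; left offset = 0.
Bottom-left is one-third across and two-thirds down within the crop:
x = 0.00 + 1 × 3221.00/3 ≈ 1074; y = 1176.33 + 2 × 2147.33/3 ≈ 2608.

x = 1074 px, y = 2608 px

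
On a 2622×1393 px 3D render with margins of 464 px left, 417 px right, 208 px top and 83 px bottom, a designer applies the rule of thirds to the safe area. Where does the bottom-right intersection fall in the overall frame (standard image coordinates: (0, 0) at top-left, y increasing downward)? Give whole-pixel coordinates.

Content width = 2622 − 464 − 417 = 1741 px; content height = 1393 − 208 − 83 = 1102 px.
Bottom-right is two-thirds across and two-thirds down within the safe area.
x = 464 + 2 × 1741/3 = 464 + 1160.67 ≈ 1625
y = 208 + 2 × 1102/3 = 208 + 734.67 ≈ 943

(1625, 943)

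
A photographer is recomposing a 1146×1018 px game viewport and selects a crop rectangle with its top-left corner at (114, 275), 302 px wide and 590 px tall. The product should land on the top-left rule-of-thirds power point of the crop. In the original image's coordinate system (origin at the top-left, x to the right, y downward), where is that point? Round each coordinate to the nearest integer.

x = 215 px, y = 472 px

One third of the crop width 302 is 100.67 px.
One third of the crop height 590 is 196.67 px.
The top-left point is one-third across and one-third down within the crop:
x = 114 + 1 × 100.67 ≈ 215; y = 275 + 1 × 196.67 ≈ 472.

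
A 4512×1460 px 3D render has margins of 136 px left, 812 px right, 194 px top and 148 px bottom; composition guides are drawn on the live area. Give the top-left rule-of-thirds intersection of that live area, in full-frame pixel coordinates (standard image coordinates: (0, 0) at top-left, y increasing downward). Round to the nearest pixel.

Content width = 4512 − 136 − 812 = 3564 px; content height = 1460 − 194 − 148 = 1118 px.
Top-left is one-third across and one-third down within the live area.
x = 136 + 1 × 3564/3 = 136 + 1188.00 ≈ 1324
y = 194 + 1 × 1118/3 = 194 + 372.67 ≈ 567

x = 1324 px, y = 567 px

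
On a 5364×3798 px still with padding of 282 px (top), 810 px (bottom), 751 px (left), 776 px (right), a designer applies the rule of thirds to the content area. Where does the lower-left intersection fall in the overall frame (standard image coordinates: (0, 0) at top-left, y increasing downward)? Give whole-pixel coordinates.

x = 2030 px, y = 2086 px

Content width = 5364 − 751 − 776 = 3837 px; content height = 3798 − 282 − 810 = 2706 px.
Lower-left is one-third across and two-thirds down within the content area.
x = 751 + 1 × 3837/3 = 751 + 1279.00 ≈ 2030
y = 282 + 2 × 2706/3 = 282 + 1804.00 ≈ 2086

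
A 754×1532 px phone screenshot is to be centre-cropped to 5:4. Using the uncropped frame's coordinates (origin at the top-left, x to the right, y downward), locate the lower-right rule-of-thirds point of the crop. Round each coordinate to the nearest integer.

(503, 867)

754/1532 < 5/4, so the 5:4 crop keeps the full width 754 and trims height to 754 × 4/5 = 603.20 px.
Top offset = (1532 − 603.20)/2 = 464.40 px; left offset = 0.
Lower-right is two-thirds across and two-thirds down within the crop:
x = 0.00 + 2 × 754.00/3 ≈ 503; y = 464.40 + 2 × 603.20/3 ≈ 867.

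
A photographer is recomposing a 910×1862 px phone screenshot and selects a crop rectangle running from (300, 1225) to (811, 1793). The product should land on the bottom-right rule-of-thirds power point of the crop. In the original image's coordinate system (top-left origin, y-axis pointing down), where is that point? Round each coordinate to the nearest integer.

(641, 1604)

Crop width = 811 − 300 = 511 px; one third is 170.33 px.
Crop height = 1793 − 1225 = 568 px; one third is 189.33 px.
The bottom-right point is two-thirds across and two-thirds down within the crop:
x = 300 + 2 × 170.33 ≈ 641; y = 1225 + 2 × 189.33 ≈ 1604.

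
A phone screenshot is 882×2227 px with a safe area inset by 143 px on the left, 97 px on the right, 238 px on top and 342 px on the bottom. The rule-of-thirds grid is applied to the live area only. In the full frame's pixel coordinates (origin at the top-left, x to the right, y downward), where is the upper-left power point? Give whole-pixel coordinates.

Content width = 882 − 143 − 97 = 642 px; content height = 2227 − 238 − 342 = 1647 px.
Upper-left is one-third across and one-third down within the live area.
x = 143 + 1 × 642/3 = 143 + 214.00 ≈ 357
y = 238 + 1 × 1647/3 = 238 + 549.00 ≈ 787

(357, 787)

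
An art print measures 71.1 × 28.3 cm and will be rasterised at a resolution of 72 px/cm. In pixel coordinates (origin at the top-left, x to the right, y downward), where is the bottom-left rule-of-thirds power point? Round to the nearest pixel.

x = 1706 px, y = 1358 px

In pixels the canvas is 71.1 × 72 = 5119.2 wide and 28.3 × 72 = 2037.6 tall.
The bottom-left point is one-third across and two-thirds down:
x = 1 × 5119.2/3 ≈ 1706; y = 2 × 2037.6/3 ≈ 1358.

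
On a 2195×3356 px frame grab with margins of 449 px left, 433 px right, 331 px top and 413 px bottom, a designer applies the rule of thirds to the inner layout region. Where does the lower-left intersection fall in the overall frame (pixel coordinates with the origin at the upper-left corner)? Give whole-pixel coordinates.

(887, 2072)

Content width = 2195 − 449 − 433 = 1313 px; content height = 3356 − 331 − 413 = 2612 px.
Lower-left is one-third across and two-thirds down within the inner layout region.
x = 449 + 1 × 1313/3 = 449 + 437.67 ≈ 887
y = 331 + 2 × 2612/3 = 331 + 1741.33 ≈ 2072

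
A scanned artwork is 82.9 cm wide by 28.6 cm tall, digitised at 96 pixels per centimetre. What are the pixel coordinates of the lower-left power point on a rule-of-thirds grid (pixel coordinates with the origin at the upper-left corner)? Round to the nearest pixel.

In pixels the canvas is 82.9 × 96 = 7958.4 wide and 28.6 × 96 = 2745.6 tall.
The lower-left point is one-third across and two-thirds down:
x = 1 × 7958.4/3 ≈ 2653; y = 2 × 2745.6/3 ≈ 1830.

(2653, 1830)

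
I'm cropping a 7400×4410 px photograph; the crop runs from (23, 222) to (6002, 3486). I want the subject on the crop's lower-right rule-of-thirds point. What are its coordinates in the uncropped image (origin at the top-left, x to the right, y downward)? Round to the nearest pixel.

(4009, 2398)

Crop width = 6002 − 23 = 5979 px; one third is 1993.00 px.
Crop height = 3486 − 222 = 3264 px; one third is 1088.00 px.
The lower-right point is two-thirds across and two-thirds down within the crop:
x = 23 + 2 × 1993.00 ≈ 4009; y = 222 + 2 × 1088.00 ≈ 2398.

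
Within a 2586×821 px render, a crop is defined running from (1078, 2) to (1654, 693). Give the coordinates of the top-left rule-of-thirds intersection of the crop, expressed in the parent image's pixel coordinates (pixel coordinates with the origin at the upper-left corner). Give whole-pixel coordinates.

Crop width = 1654 − 1078 = 576 px; one third is 192.00 px.
Crop height = 693 − 2 = 691 px; one third is 230.33 px.
The top-left point is one-third across and one-third down within the crop:
x = 1078 + 1 × 192.00 ≈ 1270; y = 2 + 1 × 230.33 ≈ 232.

x = 1270 px, y = 232 px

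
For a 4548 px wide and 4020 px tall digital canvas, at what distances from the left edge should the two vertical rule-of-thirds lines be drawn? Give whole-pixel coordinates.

4548 / 3 = 1516, so the vertical lines sit at one and two thirds of 4548.

x = 1516 px and x = 3032 px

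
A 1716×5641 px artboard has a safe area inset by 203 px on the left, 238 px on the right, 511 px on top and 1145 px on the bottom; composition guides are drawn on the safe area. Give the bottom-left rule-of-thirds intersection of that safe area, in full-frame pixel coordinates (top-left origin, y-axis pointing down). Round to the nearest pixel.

Content width = 1716 − 203 − 238 = 1275 px; content height = 5641 − 511 − 1145 = 3985 px.
Bottom-left is one-third across and two-thirds down within the safe area.
x = 203 + 1 × 1275/3 = 203 + 425.00 ≈ 628
y = 511 + 2 × 3985/3 = 511 + 2656.67 ≈ 3168

x = 628 px, y = 3168 px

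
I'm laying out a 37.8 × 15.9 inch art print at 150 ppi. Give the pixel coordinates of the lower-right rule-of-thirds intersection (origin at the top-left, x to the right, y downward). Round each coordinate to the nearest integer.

In pixels the canvas is 37.8 × 150 = 5670 wide and 15.9 × 150 = 2385 tall.
The lower-right point is two-thirds across and two-thirds down:
x = 2 × 5670/3 ≈ 3780; y = 2 × 2385/3 ≈ 1590.

x = 3780 px, y = 1590 px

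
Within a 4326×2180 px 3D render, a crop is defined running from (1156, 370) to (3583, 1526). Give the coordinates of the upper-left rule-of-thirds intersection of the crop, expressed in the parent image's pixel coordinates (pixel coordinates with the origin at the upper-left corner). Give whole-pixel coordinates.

x = 1965 px, y = 755 px

Crop width = 3583 − 1156 = 2427 px; one third is 809.00 px.
Crop height = 1526 − 370 = 1156 px; one third is 385.33 px.
The upper-left point is one-third across and one-third down within the crop:
x = 1156 + 1 × 809.00 ≈ 1965; y = 370 + 1 × 385.33 ≈ 755.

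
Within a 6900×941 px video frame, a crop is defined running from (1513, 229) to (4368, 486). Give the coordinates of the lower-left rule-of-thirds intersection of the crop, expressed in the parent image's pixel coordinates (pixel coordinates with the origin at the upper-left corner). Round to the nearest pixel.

Crop width = 4368 − 1513 = 2855 px; one third is 951.67 px.
Crop height = 486 − 229 = 257 px; one third is 85.67 px.
The lower-left point is one-third across and two-thirds down within the crop:
x = 1513 + 1 × 951.67 ≈ 2465; y = 229 + 2 × 85.67 ≈ 400.

(2465, 400)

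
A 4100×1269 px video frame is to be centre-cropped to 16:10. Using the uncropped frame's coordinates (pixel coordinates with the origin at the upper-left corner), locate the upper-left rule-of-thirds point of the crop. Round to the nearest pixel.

x = 1712 px, y = 423 px

4100/1269 > 16/10, so the 16:10 crop keeps the full height 1269 and trims width to 1269 × 16/10 = 2030.40 px.
Left offset = (4100 − 2030.40)/2 = 1034.80 px; top offset = 0.
Upper-left is one-third across and one-third down within the crop:
x = 1034.80 + 1 × 2030.40/3 ≈ 1712; y = 0.00 + 1 × 1269.00/3 ≈ 423.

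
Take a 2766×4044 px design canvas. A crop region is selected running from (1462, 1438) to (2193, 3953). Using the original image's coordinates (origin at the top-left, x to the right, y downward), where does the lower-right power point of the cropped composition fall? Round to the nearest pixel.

x = 1949 px, y = 3115 px

Crop width = 2193 − 1462 = 731 px; one third is 243.67 px.
Crop height = 3953 − 1438 = 2515 px; one third is 838.33 px.
The lower-right point is two-thirds across and two-thirds down within the crop:
x = 1462 + 2 × 243.67 ≈ 1949; y = 1438 + 2 × 838.33 ≈ 3115.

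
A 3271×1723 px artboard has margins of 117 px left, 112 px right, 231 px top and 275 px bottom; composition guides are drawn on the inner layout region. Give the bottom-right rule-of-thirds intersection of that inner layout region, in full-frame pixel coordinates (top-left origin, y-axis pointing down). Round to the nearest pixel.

Content width = 3271 − 117 − 112 = 3042 px; content height = 1723 − 231 − 275 = 1217 px.
Bottom-right is two-thirds across and two-thirds down within the inner layout region.
x = 117 + 2 × 3042/3 = 117 + 2028.00 ≈ 2145
y = 231 + 2 × 1217/3 = 231 + 811.33 ≈ 1042

x = 2145 px, y = 1042 px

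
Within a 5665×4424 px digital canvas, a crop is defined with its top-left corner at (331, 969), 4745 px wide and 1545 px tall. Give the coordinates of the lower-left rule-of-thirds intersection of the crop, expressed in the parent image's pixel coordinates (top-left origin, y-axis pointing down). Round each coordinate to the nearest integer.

(1913, 1999)

One third of the crop width 4745 is 1581.67 px.
One third of the crop height 1545 is 515.00 px.
The lower-left point is one-third across and two-thirds down within the crop:
x = 331 + 1 × 1581.67 ≈ 1913; y = 969 + 2 × 515.00 ≈ 1999.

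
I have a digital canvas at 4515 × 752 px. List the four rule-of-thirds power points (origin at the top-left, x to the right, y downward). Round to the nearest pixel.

(1505, 251), (3010, 251), (1505, 501), (3010, 501)

One third of 4515 is 1505; one third of 752 is 250.67.
Vertical third lines at x = 1505 and x = 3010; horizontal third lines at y = 251 and y = 501.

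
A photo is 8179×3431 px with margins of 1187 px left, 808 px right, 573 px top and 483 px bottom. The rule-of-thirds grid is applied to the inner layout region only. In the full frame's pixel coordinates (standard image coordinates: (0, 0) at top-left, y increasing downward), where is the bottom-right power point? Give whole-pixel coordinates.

Content width = 8179 − 1187 − 808 = 6184 px; content height = 3431 − 573 − 483 = 2375 px.
Bottom-right is two-thirds across and two-thirds down within the inner layout region.
x = 1187 + 2 × 6184/3 = 1187 + 4122.67 ≈ 5310
y = 573 + 2 × 2375/3 = 573 + 1583.33 ≈ 2156

x = 5310 px, y = 2156 px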